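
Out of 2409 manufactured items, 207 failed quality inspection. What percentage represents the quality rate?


Formula: Quality Rate = Good Pieces / Total Pieces * 100
Good pieces = 2409 - 207 = 2202
QR = 2202 / 2409 * 100 = 91.4%

91.4%


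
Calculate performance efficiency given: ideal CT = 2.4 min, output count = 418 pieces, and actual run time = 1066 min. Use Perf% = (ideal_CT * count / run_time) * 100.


Formula: Performance = (Ideal CT * Total Count) / Run Time * 100
Ideal output time = 2.4 * 418 = 1003.2 min
Performance = 1003.2 / 1066 * 100 = 94.1%

94.1%


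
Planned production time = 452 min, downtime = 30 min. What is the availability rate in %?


Formula: Availability = (Planned Time - Downtime) / Planned Time * 100
Uptime = 452 - 30 = 422 min
Availability = 422 / 452 * 100 = 93.4%

93.4%


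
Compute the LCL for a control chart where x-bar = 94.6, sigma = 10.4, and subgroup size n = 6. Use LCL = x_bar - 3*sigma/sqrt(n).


LCL = 94.6 - 3 * 10.4 / sqrt(6)

81.86


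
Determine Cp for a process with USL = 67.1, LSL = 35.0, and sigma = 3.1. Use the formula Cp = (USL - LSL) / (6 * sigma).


Cp = (67.1 - 35.0) / (6 * 3.1)

1.73


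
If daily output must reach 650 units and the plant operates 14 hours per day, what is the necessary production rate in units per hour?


Formula: Production Rate = Daily Demand / Available Hours
Rate = 650 units/day / 14 hours/day
Rate = 46.4 units/hour

46.4 units/hour


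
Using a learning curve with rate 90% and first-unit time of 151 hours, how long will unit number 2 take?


Formula: T_n = T_1 * (learning_rate)^(log2(n)) where learning_rate = rate/100
Doublings = log2(2) = 1
T_n = 151 * 0.9^1
T_n = 151 * 0.9 = 135.9 hours

135.9 hours


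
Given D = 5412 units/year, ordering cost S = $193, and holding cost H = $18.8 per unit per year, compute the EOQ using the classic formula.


Formula: EOQ = sqrt(2 * D * S / H)
Numerator: 2 * 5412 * 193 = 2089032
2DS/H = 2089032 / 18.8 = 111118.7
EOQ = sqrt(111118.7) = 333.3 units

333.3 units


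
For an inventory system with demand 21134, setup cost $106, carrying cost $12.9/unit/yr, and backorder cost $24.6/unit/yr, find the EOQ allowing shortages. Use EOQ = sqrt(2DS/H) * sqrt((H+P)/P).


Formula: EOQ* = sqrt(2DS/H) * sqrt((H+P)/P)
Base EOQ = sqrt(2*21134*106/12.9) = 589.34 units
Correction = sqrt((12.9+24.6)/24.6) = 1.23466
EOQ* = 589.34 * 1.23466 = 727.6 units

727.6 units


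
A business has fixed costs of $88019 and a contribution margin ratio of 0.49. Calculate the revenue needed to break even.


Formula: BER = Fixed Costs / Contribution Margin Ratio
BER = $88019 / 0.49
BER = $179630.61 (to the nearest cent)

$179630.61


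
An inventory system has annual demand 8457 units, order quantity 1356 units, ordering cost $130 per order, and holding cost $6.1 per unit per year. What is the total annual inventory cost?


TC = 8457/1356 * 130 + 1356/2 * 6.1

$4946.57


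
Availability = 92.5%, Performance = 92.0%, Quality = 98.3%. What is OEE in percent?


Formula: OEE = Availability * Performance * Quality / 10000
A * P = 92.5% * 92.0% / 100 = 85.1%
OEE = 85.1% * 98.3% / 100 = 83.7%

83.7%


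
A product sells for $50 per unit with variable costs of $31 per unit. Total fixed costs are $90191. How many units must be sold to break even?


Formula: BEQ = Fixed Costs / (Price - Variable Cost)
Contribution margin = $50 - $31 = $19/unit
BEQ = ceil($90191 / $19/unit) = ceil(4746.89) = 4747 units

4747 units


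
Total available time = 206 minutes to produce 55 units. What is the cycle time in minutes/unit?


Formula: CT = Available Time / Number of Units
CT = 206 min / 55 units
CT = 3.75 min/unit

3.75 min/unit


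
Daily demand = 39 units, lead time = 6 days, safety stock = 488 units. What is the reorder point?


Formula: ROP = (Daily Demand * Lead Time) + Safety Stock
Demand during lead time = 39 * 6 = 234 units
ROP = 234 + 488 = 722 units

722 units


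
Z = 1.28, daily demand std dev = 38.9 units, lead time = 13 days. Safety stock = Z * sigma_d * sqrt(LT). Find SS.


Formula: SS = z * sigma_d * sqrt(LT)
sqrt(LT) = sqrt(13) = 3.6056
SS = 1.28 * 38.9 * 3.6056
SS = 179.5 units

179.5 units


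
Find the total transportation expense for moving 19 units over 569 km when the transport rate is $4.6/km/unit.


TC = dist * cost * units = 569 * 4.6 * 19 = $49730.60

$49730.60


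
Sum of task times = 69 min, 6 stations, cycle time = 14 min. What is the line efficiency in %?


Formula: Efficiency = Sum of Task Times / (N_stations * CT) * 100
Total station capacity = 6 stations * 14 min = 84 min
Efficiency = 69 / 84 * 100 = 82.1%

82.1%


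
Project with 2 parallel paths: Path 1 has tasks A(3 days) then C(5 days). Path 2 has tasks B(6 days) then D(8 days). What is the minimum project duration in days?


Path 1 = 3 + 5 = 8 days
Path 2 = 6 + 8 = 14 days
Duration = max(8, 14) = 14 days

14 days


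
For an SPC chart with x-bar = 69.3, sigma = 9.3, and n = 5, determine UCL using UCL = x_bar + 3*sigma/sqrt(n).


UCL = 69.3 + 3 * 9.3 / sqrt(5)

81.78


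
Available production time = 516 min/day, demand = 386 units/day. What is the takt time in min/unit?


Formula: Takt Time = Available Production Time / Customer Demand
Takt = 516 min/day / 386 units/day
Takt = 1.34 min/unit

1.34 min/unit


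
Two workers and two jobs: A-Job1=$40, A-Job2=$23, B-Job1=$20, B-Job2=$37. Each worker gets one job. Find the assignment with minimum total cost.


Option 1: A->1 + B->2 = $40 + $37 = $77
Option 2: A->2 + B->1 = $23 + $20 = $43
Min cost = min($77, $43) = $43

$43


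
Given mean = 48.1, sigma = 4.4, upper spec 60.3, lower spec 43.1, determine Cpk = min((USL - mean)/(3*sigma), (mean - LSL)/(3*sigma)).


Cpu = (60.3 - 48.1) / (3 * 4.4) = 0.92
Cpl = (48.1 - 43.1) / (3 * 4.4) = 0.38
Cpk = min(0.92, 0.38) = 0.38

0.38


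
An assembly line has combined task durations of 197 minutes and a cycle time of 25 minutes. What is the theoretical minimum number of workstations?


Formula: N_min = ceil(Sum of Task Times / Cycle Time)
N_min = ceil(197 min / 25 min) = ceil(7.88)
N_min = 8 stations

8


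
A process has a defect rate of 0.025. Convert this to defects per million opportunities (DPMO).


DPMO = defect_rate * 1000000 = 0.025 * 1000000

25000


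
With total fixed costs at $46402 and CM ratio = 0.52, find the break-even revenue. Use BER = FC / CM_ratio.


Formula: BER = Fixed Costs / Contribution Margin Ratio
BER = $46402 / 0.52
BER = $89234.62 (to the nearest cent)

$89234.62


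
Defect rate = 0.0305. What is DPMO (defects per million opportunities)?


DPMO = defect_rate * 1000000 = 0.0305 * 1000000

30500


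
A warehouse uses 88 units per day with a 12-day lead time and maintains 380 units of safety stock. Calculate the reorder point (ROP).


Formula: ROP = (Daily Demand * Lead Time) + Safety Stock
Demand during lead time = 88 * 12 = 1056 units
ROP = 1056 + 380 = 1436 units

1436 units


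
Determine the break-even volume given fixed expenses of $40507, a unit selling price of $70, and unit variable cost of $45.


Formula: BEQ = Fixed Costs / (Price - Variable Cost)
Contribution margin = $70 - $45 = $25/unit
BEQ = ceil($40507 / $25/unit) = ceil(1620.28) = 1621 units

1621 units


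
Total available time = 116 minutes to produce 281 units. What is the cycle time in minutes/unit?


Formula: CT = Available Time / Number of Units
CT = 116 min / 281 units
CT = 0.41 min/unit

0.41 min/unit


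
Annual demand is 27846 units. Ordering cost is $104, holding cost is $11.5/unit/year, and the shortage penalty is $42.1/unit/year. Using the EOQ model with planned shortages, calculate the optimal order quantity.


Formula: EOQ* = sqrt(2DS/H) * sqrt((H+P)/P)
Base EOQ = sqrt(2*27846*104/11.5) = 709.68 units
Correction = sqrt((11.5+42.1)/42.1) = 1.12834
EOQ* = 709.68 * 1.12834 = 800.8 units

800.8 units


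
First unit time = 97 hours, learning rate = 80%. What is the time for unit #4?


Formula: T_n = T_1 * (learning_rate)^(log2(n)) where learning_rate = rate/100
Doublings = log2(4) = 2
T_n = 97 * 0.8^2
T_n = 97 * 0.64 = 62.1 hours

62.1 hours


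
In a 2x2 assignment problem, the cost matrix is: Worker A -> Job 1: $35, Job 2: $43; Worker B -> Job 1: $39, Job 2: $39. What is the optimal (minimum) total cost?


Option 1: A->1 + B->2 = $35 + $39 = $74
Option 2: A->2 + B->1 = $43 + $39 = $82
Min cost = min($74, $82) = $74

$74


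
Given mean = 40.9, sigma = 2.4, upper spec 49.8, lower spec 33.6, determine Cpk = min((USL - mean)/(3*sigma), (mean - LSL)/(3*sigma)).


Cpu = (49.8 - 40.9) / (3 * 2.4) = 1.24
Cpl = (40.9 - 33.6) / (3 * 2.4) = 1.01
Cpk = min(1.24, 1.01) = 1.01

1.01


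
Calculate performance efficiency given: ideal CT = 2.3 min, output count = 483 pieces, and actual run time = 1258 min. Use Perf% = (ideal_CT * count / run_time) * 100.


Formula: Performance = (Ideal CT * Total Count) / Run Time * 100
Ideal output time = 2.3 * 483 = 1110.9 min
Performance = 1110.9 / 1258 * 100 = 88.3%

88.3%


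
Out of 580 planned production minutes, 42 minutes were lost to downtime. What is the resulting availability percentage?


Formula: Availability = (Planned Time - Downtime) / Planned Time * 100
Uptime = 580 - 42 = 538 min
Availability = 538 / 580 * 100 = 92.8%

92.8%


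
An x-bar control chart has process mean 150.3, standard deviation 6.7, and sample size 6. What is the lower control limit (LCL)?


LCL = 150.3 - 3 * 6.7 / sqrt(6)

142.09


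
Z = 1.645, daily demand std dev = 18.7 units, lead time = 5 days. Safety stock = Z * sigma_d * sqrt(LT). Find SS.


Formula: SS = z * sigma_d * sqrt(LT)
sqrt(LT) = sqrt(5) = 2.2361
SS = 1.645 * 18.7 * 2.2361
SS = 68.8 units

68.8 units


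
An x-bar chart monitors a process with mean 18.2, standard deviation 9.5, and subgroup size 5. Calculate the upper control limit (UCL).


UCL = 18.2 + 3 * 9.5 / sqrt(5)

30.95


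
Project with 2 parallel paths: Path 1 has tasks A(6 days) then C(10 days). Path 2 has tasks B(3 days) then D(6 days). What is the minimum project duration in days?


Path 1 = 6 + 10 = 16 days
Path 2 = 3 + 6 = 9 days
Duration = max(16, 9) = 16 days

16 days


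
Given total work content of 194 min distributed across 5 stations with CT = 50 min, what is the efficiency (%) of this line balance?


Formula: Efficiency = Sum of Task Times / (N_stations * CT) * 100
Total station capacity = 5 stations * 50 min = 250 min
Efficiency = 194 / 250 * 100 = 77.6%

77.6%


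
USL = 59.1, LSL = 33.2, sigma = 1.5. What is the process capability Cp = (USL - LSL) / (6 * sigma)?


Cp = (59.1 - 33.2) / (6 * 1.5)

2.88


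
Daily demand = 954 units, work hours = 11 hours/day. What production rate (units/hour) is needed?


Formula: Production Rate = Daily Demand / Available Hours
Rate = 954 units/day / 11 hours/day
Rate = 86.7 units/hour

86.7 units/hour


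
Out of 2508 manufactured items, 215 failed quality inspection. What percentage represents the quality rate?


Formula: Quality Rate = Good Pieces / Total Pieces * 100
Good pieces = 2508 - 215 = 2293
QR = 2293 / 2508 * 100 = 91.4%

91.4%


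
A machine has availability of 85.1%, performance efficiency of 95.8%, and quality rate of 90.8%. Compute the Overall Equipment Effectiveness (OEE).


Formula: OEE = Availability * Performance * Quality / 10000
A * P = 85.1% * 95.8% / 100 = 81.53%
OEE = 81.53% * 90.8% / 100 = 74.0%

74.0%


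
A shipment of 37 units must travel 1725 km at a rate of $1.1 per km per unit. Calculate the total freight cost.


TC = dist * cost * units = 1725 * 1.1 * 37 = $70207.50

$70207.50


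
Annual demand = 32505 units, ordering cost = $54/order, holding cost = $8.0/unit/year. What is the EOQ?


Formula: EOQ = sqrt(2 * D * S / H)
Numerator: 2 * 32505 * 54 = 3510540
2DS/H = 3510540 / 8.0 = 438817.5
EOQ = sqrt(438817.5) = 662.4 units

662.4 units


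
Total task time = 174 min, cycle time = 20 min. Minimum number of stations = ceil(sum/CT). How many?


Formula: N_min = ceil(Sum of Task Times / Cycle Time)
N_min = ceil(174 min / 20 min) = ceil(8.7)
N_min = 9 stations

9


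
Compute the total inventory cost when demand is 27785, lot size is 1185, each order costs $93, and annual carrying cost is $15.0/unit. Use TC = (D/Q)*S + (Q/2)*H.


TC = 27785/1185 * 93 + 1185/2 * 15.0

$11068.09


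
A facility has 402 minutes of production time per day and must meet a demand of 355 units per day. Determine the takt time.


Formula: Takt Time = Available Production Time / Customer Demand
Takt = 402 min/day / 355 units/day
Takt = 1.13 min/unit

1.13 min/unit


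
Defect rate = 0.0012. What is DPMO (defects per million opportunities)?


DPMO = defect_rate * 1000000 = 0.0012 * 1000000

1200


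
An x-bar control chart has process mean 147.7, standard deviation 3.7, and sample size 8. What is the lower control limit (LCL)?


LCL = 147.7 - 3 * 3.7 / sqrt(8)

143.78


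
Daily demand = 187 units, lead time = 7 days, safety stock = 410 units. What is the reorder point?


Formula: ROP = (Daily Demand * Lead Time) + Safety Stock
Demand during lead time = 187 * 7 = 1309 units
ROP = 1309 + 410 = 1719 units

1719 units


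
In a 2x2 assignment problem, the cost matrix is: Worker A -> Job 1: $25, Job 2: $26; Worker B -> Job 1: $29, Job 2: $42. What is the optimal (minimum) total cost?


Option 1: A->1 + B->2 = $25 + $42 = $67
Option 2: A->2 + B->1 = $26 + $29 = $55
Min cost = min($67, $55) = $55

$55


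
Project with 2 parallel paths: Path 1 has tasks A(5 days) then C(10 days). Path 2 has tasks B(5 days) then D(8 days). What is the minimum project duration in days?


Path 1 = 5 + 10 = 15 days
Path 2 = 5 + 8 = 13 days
Duration = max(15, 13) = 15 days

15 days


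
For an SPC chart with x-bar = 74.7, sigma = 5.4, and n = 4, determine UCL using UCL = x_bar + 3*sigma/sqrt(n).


UCL = 74.7 + 3 * 5.4 / sqrt(4)

82.8


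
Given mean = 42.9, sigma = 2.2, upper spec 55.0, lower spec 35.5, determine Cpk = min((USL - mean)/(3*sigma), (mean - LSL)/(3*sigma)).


Cpu = (55.0 - 42.9) / (3 * 2.2) = 1.83
Cpl = (42.9 - 35.5) / (3 * 2.2) = 1.12
Cpk = min(1.83, 1.12) = 1.12

1.12


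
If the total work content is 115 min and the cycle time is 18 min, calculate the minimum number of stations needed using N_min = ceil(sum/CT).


Formula: N_min = ceil(Sum of Task Times / Cycle Time)
N_min = ceil(115 min / 18 min) = ceil(6.3889)
N_min = 7 stations

7


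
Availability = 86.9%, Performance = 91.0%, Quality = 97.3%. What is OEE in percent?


Formula: OEE = Availability * Performance * Quality / 10000
A * P = 86.9% * 91.0% / 100 = 79.08%
OEE = 79.08% * 97.3% / 100 = 76.9%

76.9%


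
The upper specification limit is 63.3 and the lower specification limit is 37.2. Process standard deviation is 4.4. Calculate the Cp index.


Cp = (63.3 - 37.2) / (6 * 4.4)

0.99


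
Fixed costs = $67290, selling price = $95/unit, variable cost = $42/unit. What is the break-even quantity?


Formula: BEQ = Fixed Costs / (Price - Variable Cost)
Contribution margin = $95 - $42 = $53/unit
BEQ = ceil($67290 / $53/unit) = ceil(1269.62) = 1270 units

1270 units


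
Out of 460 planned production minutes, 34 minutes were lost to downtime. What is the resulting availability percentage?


Formula: Availability = (Planned Time - Downtime) / Planned Time * 100
Uptime = 460 - 34 = 426 min
Availability = 426 / 460 * 100 = 92.6%

92.6%


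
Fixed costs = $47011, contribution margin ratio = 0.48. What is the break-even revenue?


Formula: BER = Fixed Costs / Contribution Margin Ratio
BER = $47011 / 0.48
BER = $97939.58 (to the nearest cent)

$97939.58


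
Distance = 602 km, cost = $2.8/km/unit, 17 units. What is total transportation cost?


TC = dist * cost * units = 602 * 2.8 * 17 = $28655.20

$28655.20


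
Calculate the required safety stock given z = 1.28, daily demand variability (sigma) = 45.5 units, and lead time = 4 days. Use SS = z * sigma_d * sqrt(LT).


Formula: SS = z * sigma_d * sqrt(LT)
sqrt(LT) = sqrt(4) = 2.0
SS = 1.28 * 45.5 * 2.0
SS = 116.5 units

116.5 units


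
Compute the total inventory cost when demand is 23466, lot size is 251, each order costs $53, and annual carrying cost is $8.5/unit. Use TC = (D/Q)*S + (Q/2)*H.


TC = 23466/251 * 53 + 251/2 * 8.5

$6021.72


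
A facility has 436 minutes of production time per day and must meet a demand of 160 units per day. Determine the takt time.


Formula: Takt Time = Available Production Time / Customer Demand
Takt = 436 min/day / 160 units/day
Takt = 2.73 min/unit

2.73 min/unit


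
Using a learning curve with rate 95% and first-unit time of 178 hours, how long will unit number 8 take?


Formula: T_n = T_1 * (learning_rate)^(log2(n)) where learning_rate = rate/100
Doublings = log2(8) = 3
T_n = 178 * 0.95^3
T_n = 178 * 0.8574 = 152.6 hours

152.6 hours


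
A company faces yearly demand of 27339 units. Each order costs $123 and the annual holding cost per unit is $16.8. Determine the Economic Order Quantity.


Formula: EOQ = sqrt(2 * D * S / H)
Numerator: 2 * 27339 * 123 = 6725394
2DS/H = 6725394 / 16.8 = 400321.1
EOQ = sqrt(400321.1) = 632.7 units

632.7 units


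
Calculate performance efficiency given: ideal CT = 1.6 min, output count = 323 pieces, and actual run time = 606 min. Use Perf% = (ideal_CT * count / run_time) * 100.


Formula: Performance = (Ideal CT * Total Count) / Run Time * 100
Ideal output time = 1.6 * 323 = 516.8 min
Performance = 516.8 / 606 * 100 = 85.3%

85.3%


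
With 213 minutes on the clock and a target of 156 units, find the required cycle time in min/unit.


Formula: CT = Available Time / Number of Units
CT = 213 min / 156 units
CT = 1.37 min/unit

1.37 min/unit


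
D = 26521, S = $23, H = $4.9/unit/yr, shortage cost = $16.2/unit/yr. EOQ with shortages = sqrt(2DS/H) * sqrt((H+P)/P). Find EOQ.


Formula: EOQ* = sqrt(2DS/H) * sqrt((H+P)/P)
Base EOQ = sqrt(2*26521*23/4.9) = 498.97 units
Correction = sqrt((4.9+16.2)/16.2) = 1.14126
EOQ* = 498.97 * 1.14126 = 569.5 units

569.5 units


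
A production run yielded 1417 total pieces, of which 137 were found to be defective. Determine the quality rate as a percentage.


Formula: Quality Rate = Good Pieces / Total Pieces * 100
Good pieces = 1417 - 137 = 1280
QR = 1280 / 1417 * 100 = 90.3%

90.3%


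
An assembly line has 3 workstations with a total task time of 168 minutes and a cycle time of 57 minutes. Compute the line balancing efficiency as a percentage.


Formula: Efficiency = Sum of Task Times / (N_stations * CT) * 100
Total station capacity = 3 stations * 57 min = 171 min
Efficiency = 168 / 171 * 100 = 98.2%

98.2%


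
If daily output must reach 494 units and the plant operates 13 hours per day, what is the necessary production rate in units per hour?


Formula: Production Rate = Daily Demand / Available Hours
Rate = 494 units/day / 13 hours/day
Rate = 38.0 units/hour

38.0 units/hour


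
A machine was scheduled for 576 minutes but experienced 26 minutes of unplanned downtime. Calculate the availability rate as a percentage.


Formula: Availability = (Planned Time - Downtime) / Planned Time * 100
Uptime = 576 - 26 = 550 min
Availability = 550 / 576 * 100 = 95.5%

95.5%


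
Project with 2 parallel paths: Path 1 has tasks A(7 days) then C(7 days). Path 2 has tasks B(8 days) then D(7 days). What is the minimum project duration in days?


Path 1 = 7 + 7 = 14 days
Path 2 = 8 + 7 = 15 days
Duration = max(14, 15) = 15 days

15 days


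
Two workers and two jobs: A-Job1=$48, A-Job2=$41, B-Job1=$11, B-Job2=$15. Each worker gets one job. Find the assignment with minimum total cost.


Option 1: A->1 + B->2 = $48 + $15 = $63
Option 2: A->2 + B->1 = $41 + $11 = $52
Min cost = min($63, $52) = $52

$52


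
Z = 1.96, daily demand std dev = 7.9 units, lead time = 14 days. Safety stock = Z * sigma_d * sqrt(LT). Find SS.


Formula: SS = z * sigma_d * sqrt(LT)
sqrt(LT) = sqrt(14) = 3.7417
SS = 1.96 * 7.9 * 3.7417
SS = 57.9 units

57.9 units


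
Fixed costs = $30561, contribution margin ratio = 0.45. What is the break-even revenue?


Formula: BER = Fixed Costs / Contribution Margin Ratio
BER = $30561 / 0.45
BER = $67913.33 (to the nearest cent)

$67913.33


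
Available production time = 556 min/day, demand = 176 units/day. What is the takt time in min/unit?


Formula: Takt Time = Available Production Time / Customer Demand
Takt = 556 min/day / 176 units/day
Takt = 3.16 min/unit

3.16 min/unit


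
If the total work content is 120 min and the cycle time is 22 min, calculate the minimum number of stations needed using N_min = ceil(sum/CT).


Formula: N_min = ceil(Sum of Task Times / Cycle Time)
N_min = ceil(120 min / 22 min) = ceil(5.4545)
N_min = 6 stations

6


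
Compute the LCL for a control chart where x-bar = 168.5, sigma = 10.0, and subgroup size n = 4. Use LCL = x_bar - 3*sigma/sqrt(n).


LCL = 168.5 - 3 * 10.0 / sqrt(4)

153.5


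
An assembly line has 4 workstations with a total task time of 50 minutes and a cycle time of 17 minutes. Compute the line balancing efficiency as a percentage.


Formula: Efficiency = Sum of Task Times / (N_stations * CT) * 100
Total station capacity = 4 stations * 17 min = 68 min
Efficiency = 50 / 68 * 100 = 73.5%

73.5%


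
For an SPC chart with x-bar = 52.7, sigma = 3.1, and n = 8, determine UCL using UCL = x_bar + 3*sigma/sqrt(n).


UCL = 52.7 + 3 * 3.1 / sqrt(8)

55.99


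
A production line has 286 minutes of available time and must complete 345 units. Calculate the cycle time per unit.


Formula: CT = Available Time / Number of Units
CT = 286 min / 345 units
CT = 0.83 min/unit

0.83 min/unit


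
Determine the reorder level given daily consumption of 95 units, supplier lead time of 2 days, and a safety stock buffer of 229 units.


Formula: ROP = (Daily Demand * Lead Time) + Safety Stock
Demand during lead time = 95 * 2 = 190 units
ROP = 190 + 229 = 419 units

419 units


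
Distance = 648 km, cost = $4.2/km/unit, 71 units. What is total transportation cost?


TC = dist * cost * units = 648 * 4.2 * 71 = $193233.60

$193233.60


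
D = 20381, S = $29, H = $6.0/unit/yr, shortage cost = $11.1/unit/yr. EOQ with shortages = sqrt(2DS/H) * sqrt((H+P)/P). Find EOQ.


Formula: EOQ* = sqrt(2DS/H) * sqrt((H+P)/P)
Base EOQ = sqrt(2*20381*29/6.0) = 443.87 units
Correction = sqrt((6.0+11.1)/11.1) = 1.24119
EOQ* = 443.87 * 1.24119 = 550.9 units

550.9 units


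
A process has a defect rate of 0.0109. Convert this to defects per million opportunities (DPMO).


DPMO = defect_rate * 1000000 = 0.0109 * 1000000

10900


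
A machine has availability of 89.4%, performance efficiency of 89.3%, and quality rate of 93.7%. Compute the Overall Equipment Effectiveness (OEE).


Formula: OEE = Availability * Performance * Quality / 10000
A * P = 89.4% * 89.3% / 100 = 79.83%
OEE = 79.83% * 93.7% / 100 = 74.8%

74.8%


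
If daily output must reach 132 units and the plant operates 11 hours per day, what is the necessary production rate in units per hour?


Formula: Production Rate = Daily Demand / Available Hours
Rate = 132 units/day / 11 hours/day
Rate = 12.0 units/hour

12.0 units/hour


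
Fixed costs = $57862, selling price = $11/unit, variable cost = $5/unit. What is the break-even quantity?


Formula: BEQ = Fixed Costs / (Price - Variable Cost)
Contribution margin = $11 - $5 = $6/unit
BEQ = ceil($57862 / $6/unit) = ceil(9643.67) = 9644 units

9644 units


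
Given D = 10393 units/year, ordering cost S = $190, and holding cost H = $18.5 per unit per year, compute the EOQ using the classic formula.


Formula: EOQ = sqrt(2 * D * S / H)
Numerator: 2 * 10393 * 190 = 3949340
2DS/H = 3949340 / 18.5 = 213477.8
EOQ = sqrt(213477.8) = 462.0 units

462.0 units


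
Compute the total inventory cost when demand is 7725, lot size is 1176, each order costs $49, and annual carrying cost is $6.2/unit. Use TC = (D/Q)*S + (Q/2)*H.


TC = 7725/1176 * 49 + 1176/2 * 6.2

$3967.48


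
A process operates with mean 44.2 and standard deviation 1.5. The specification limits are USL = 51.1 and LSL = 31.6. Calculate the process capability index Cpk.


Cpu = (51.1 - 44.2) / (3 * 1.5) = 1.53
Cpl = (44.2 - 31.6) / (3 * 1.5) = 2.8
Cpk = min(1.53, 2.8) = 1.53

1.53


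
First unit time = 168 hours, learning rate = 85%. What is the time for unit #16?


Formula: T_n = T_1 * (learning_rate)^(log2(n)) where learning_rate = rate/100
Doublings = log2(16) = 4
T_n = 168 * 0.85^4
T_n = 168 * 0.522 = 87.7 hours

87.7 hours


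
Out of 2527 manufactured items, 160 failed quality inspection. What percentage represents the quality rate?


Formula: Quality Rate = Good Pieces / Total Pieces * 100
Good pieces = 2527 - 160 = 2367
QR = 2367 / 2527 * 100 = 93.7%

93.7%


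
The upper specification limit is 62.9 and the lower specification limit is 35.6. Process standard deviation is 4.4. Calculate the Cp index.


Cp = (62.9 - 35.6) / (6 * 4.4)

1.03


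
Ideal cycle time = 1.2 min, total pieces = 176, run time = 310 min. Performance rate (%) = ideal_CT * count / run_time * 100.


Formula: Performance = (Ideal CT * Total Count) / Run Time * 100
Ideal output time = 1.2 * 176 = 211.2 min
Performance = 211.2 / 310 * 100 = 68.1%

68.1%


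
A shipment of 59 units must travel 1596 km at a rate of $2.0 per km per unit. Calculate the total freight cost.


TC = dist * cost * units = 1596 * 2.0 * 59 = $188328.00

$188328.00


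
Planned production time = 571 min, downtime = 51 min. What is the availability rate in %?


Formula: Availability = (Planned Time - Downtime) / Planned Time * 100
Uptime = 571 - 51 = 520 min
Availability = 520 / 571 * 100 = 91.1%

91.1%


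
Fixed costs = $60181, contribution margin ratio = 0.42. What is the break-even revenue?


Formula: BER = Fixed Costs / Contribution Margin Ratio
BER = $60181 / 0.42
BER = $143288.10 (to the nearest cent)

$143288.10


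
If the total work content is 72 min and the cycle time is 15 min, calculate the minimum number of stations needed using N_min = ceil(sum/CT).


Formula: N_min = ceil(Sum of Task Times / Cycle Time)
N_min = ceil(72 min / 15 min) = ceil(4.8)
N_min = 5 stations

5


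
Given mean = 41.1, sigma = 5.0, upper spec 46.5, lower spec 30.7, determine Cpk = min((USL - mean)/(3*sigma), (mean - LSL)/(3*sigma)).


Cpu = (46.5 - 41.1) / (3 * 5.0) = 0.36
Cpl = (41.1 - 30.7) / (3 * 5.0) = 0.69
Cpk = min(0.36, 0.69) = 0.36

0.36


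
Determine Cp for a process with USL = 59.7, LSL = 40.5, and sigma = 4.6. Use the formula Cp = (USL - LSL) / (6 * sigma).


Cp = (59.7 - 40.5) / (6 * 4.6)

0.7


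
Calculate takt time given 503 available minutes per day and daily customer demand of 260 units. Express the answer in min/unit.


Formula: Takt Time = Available Production Time / Customer Demand
Takt = 503 min/day / 260 units/day
Takt = 1.93 min/unit

1.93 min/unit


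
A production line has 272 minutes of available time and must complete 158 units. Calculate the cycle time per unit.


Formula: CT = Available Time / Number of Units
CT = 272 min / 158 units
CT = 1.72 min/unit

1.72 min/unit


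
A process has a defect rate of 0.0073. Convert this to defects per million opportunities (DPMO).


DPMO = defect_rate * 1000000 = 0.0073 * 1000000

7300


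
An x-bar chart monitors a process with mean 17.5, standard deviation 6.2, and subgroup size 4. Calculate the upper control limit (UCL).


UCL = 17.5 + 3 * 6.2 / sqrt(4)

26.8


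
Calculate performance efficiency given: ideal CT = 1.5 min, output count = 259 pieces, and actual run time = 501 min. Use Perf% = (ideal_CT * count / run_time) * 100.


Formula: Performance = (Ideal CT * Total Count) / Run Time * 100
Ideal output time = 1.5 * 259 = 388.5 min
Performance = 388.5 / 501 * 100 = 77.5%

77.5%


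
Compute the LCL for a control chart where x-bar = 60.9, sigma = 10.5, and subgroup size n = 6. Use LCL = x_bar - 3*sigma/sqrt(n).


LCL = 60.9 - 3 * 10.5 / sqrt(6)

48.04


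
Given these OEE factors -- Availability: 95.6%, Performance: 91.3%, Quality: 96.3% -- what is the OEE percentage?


Formula: OEE = Availability * Performance * Quality / 10000
A * P = 95.6% * 91.3% / 100 = 87.28%
OEE = 87.28% * 96.3% / 100 = 84.1%

84.1%


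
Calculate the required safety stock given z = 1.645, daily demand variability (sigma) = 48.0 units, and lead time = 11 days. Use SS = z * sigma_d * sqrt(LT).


Formula: SS = z * sigma_d * sqrt(LT)
sqrt(LT) = sqrt(11) = 3.3166
SS = 1.645 * 48.0 * 3.3166
SS = 261.9 units

261.9 units


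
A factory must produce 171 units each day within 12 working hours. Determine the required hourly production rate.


Formula: Production Rate = Daily Demand / Available Hours
Rate = 171 units/day / 12 hours/day
Rate = 14.3 units/hour

14.3 units/hour


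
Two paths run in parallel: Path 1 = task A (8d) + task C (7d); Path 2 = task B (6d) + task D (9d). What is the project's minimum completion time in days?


Path 1 = 8 + 7 = 15 days
Path 2 = 6 + 9 = 15 days
Duration = max(15, 15) = 15 days

15 days


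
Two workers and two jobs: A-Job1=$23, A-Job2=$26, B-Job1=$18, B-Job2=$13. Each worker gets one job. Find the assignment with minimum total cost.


Option 1: A->1 + B->2 = $23 + $13 = $36
Option 2: A->2 + B->1 = $26 + $18 = $44
Min cost = min($36, $44) = $36

$36


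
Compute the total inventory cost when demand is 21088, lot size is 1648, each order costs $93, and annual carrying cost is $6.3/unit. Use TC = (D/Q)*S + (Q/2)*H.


TC = 21088/1648 * 93 + 1648/2 * 6.3

$6381.24


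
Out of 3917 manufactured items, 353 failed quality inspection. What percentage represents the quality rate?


Formula: Quality Rate = Good Pieces / Total Pieces * 100
Good pieces = 3917 - 353 = 3564
QR = 3564 / 3917 * 100 = 91.0%

91.0%


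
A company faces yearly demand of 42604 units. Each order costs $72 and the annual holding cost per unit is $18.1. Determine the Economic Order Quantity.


Formula: EOQ = sqrt(2 * D * S / H)
Numerator: 2 * 42604 * 72 = 6134976
2DS/H = 6134976 / 18.1 = 338949.0
EOQ = sqrt(338949.0) = 582.2 units

582.2 units


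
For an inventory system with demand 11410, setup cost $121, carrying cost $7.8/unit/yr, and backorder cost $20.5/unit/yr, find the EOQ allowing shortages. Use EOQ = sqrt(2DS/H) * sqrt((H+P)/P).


Formula: EOQ* = sqrt(2DS/H) * sqrt((H+P)/P)
Base EOQ = sqrt(2*11410*121/7.8) = 594.98 units
Correction = sqrt((7.8+20.5)/20.5) = 1.17494
EOQ* = 594.98 * 1.17494 = 699.1 units

699.1 units


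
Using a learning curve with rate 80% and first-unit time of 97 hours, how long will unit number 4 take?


Formula: T_n = T_1 * (learning_rate)^(log2(n)) where learning_rate = rate/100
Doublings = log2(4) = 2
T_n = 97 * 0.8^2
T_n = 97 * 0.64 = 62.1 hours

62.1 hours


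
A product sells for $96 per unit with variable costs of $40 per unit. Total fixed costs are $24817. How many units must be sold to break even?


Formula: BEQ = Fixed Costs / (Price - Variable Cost)
Contribution margin = $96 - $40 = $56/unit
BEQ = ceil($24817 / $56/unit) = ceil(443.16) = 444 units

444 units


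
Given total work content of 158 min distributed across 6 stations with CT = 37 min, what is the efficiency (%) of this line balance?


Formula: Efficiency = Sum of Task Times / (N_stations * CT) * 100
Total station capacity = 6 stations * 37 min = 222 min
Efficiency = 158 / 222 * 100 = 71.2%

71.2%


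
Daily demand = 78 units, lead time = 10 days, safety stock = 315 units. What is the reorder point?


Formula: ROP = (Daily Demand * Lead Time) + Safety Stock
Demand during lead time = 78 * 10 = 780 units
ROP = 780 + 315 = 1095 units

1095 units


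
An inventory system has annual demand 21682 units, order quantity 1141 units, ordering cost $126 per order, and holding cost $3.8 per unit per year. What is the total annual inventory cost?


TC = 21682/1141 * 126 + 1141/2 * 3.8

$4562.23


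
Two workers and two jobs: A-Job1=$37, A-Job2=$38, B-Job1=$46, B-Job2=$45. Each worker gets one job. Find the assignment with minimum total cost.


Option 1: A->1 + B->2 = $37 + $45 = $82
Option 2: A->2 + B->1 = $38 + $46 = $84
Min cost = min($82, $84) = $82

$82


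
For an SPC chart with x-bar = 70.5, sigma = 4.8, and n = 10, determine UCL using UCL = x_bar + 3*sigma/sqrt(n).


UCL = 70.5 + 3 * 4.8 / sqrt(10)

75.05


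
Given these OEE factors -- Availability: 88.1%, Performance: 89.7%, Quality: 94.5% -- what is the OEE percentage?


Formula: OEE = Availability * Performance * Quality / 10000
A * P = 88.1% * 89.7% / 100 = 79.03%
OEE = 79.03% * 94.5% / 100 = 74.7%

74.7%


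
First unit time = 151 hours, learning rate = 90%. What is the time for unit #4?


Formula: T_n = T_1 * (learning_rate)^(log2(n)) where learning_rate = rate/100
Doublings = log2(4) = 2
T_n = 151 * 0.9^2
T_n = 151 * 0.81 = 122.3 hours

122.3 hours


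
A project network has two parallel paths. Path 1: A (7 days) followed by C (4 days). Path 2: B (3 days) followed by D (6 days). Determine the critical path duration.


Path 1 = 7 + 4 = 11 days
Path 2 = 3 + 6 = 9 days
Duration = max(11, 9) = 11 days

11 days


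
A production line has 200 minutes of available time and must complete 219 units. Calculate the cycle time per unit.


Formula: CT = Available Time / Number of Units
CT = 200 min / 219 units
CT = 0.91 min/unit

0.91 min/unit


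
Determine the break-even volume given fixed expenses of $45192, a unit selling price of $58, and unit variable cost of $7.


Formula: BEQ = Fixed Costs / (Price - Variable Cost)
Contribution margin = $58 - $7 = $51/unit
BEQ = ceil($45192 / $51/unit) = ceil(886.12) = 887 units

887 units


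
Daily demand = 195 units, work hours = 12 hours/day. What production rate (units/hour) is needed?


Formula: Production Rate = Daily Demand / Available Hours
Rate = 195 units/day / 12 hours/day
Rate = 16.3 units/hour

16.3 units/hour


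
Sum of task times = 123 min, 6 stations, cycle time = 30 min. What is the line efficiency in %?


Formula: Efficiency = Sum of Task Times / (N_stations * CT) * 100
Total station capacity = 6 stations * 30 min = 180 min
Efficiency = 123 / 180 * 100 = 68.3%

68.3%


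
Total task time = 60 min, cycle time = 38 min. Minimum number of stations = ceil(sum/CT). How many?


Formula: N_min = ceil(Sum of Task Times / Cycle Time)
N_min = ceil(60 min / 38 min) = ceil(1.5789)
N_min = 2 stations

2


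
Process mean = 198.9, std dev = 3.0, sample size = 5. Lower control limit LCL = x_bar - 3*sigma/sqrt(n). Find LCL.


LCL = 198.9 - 3 * 3.0 / sqrt(5)

194.88


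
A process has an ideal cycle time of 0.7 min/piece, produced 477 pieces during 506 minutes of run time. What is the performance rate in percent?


Formula: Performance = (Ideal CT * Total Count) / Run Time * 100
Ideal output time = 0.7 * 477 = 333.9 min
Performance = 333.9 / 506 * 100 = 66.0%

66.0%


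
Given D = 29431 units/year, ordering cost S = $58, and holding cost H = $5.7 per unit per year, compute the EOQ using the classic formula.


Formula: EOQ = sqrt(2 * D * S / H)
Numerator: 2 * 29431 * 58 = 3413996
2DS/H = 3413996 / 5.7 = 598946.7
EOQ = sqrt(598946.7) = 773.9 units

773.9 units


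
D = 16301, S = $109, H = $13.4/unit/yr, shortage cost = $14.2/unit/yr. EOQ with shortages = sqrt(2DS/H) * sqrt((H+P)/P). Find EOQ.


Formula: EOQ* = sqrt(2DS/H) * sqrt((H+P)/P)
Base EOQ = sqrt(2*16301*109/13.4) = 514.97 units
Correction = sqrt((13.4+14.2)/14.2) = 1.39415
EOQ* = 514.97 * 1.39415 = 717.9 units

717.9 units


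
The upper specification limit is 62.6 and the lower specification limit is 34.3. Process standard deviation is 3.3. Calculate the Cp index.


Cp = (62.6 - 34.3) / (6 * 3.3)

1.43


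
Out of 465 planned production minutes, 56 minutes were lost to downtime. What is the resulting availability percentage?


Formula: Availability = (Planned Time - Downtime) / Planned Time * 100
Uptime = 465 - 56 = 409 min
Availability = 409 / 465 * 100 = 88.0%

88.0%


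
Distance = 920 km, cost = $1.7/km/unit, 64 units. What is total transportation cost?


TC = dist * cost * units = 920 * 1.7 * 64 = $100096.00

$100096.00


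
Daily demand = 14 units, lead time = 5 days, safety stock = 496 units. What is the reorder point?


Formula: ROP = (Daily Demand * Lead Time) + Safety Stock
Demand during lead time = 14 * 5 = 70 units
ROP = 70 + 496 = 566 units

566 units


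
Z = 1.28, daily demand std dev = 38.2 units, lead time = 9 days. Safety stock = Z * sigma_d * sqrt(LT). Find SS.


Formula: SS = z * sigma_d * sqrt(LT)
sqrt(LT) = sqrt(9) = 3.0
SS = 1.28 * 38.2 * 3.0
SS = 146.7 units

146.7 units


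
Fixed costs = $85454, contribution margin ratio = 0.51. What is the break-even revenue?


Formula: BER = Fixed Costs / Contribution Margin Ratio
BER = $85454 / 0.51
BER = $167556.86 (to the nearest cent)

$167556.86


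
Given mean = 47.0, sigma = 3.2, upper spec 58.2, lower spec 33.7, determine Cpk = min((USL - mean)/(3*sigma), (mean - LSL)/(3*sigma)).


Cpu = (58.2 - 47.0) / (3 * 3.2) = 1.17
Cpl = (47.0 - 33.7) / (3 * 3.2) = 1.39
Cpk = min(1.17, 1.39) = 1.17

1.17


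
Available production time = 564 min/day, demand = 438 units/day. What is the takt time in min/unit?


Formula: Takt Time = Available Production Time / Customer Demand
Takt = 564 min/day / 438 units/day
Takt = 1.29 min/unit

1.29 min/unit


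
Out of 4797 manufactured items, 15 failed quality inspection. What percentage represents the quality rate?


Formula: Quality Rate = Good Pieces / Total Pieces * 100
Good pieces = 4797 - 15 = 4782
QR = 4782 / 4797 * 100 = 99.7%

99.7%


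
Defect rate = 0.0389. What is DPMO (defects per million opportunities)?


DPMO = defect_rate * 1000000 = 0.0389 * 1000000

38900


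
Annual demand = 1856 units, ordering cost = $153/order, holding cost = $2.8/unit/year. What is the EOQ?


Formula: EOQ = sqrt(2 * D * S / H)
Numerator: 2 * 1856 * 153 = 567936
2DS/H = 567936 / 2.8 = 202834.3
EOQ = sqrt(202834.3) = 450.4 units

450.4 units


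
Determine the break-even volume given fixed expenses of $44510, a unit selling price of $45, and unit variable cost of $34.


Formula: BEQ = Fixed Costs / (Price - Variable Cost)
Contribution margin = $45 - $34 = $11/unit
BEQ = ceil($44510 / $11/unit) = ceil(4046.36) = 4047 units

4047 units


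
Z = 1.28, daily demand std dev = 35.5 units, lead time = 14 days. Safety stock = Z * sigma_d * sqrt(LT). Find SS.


Formula: SS = z * sigma_d * sqrt(LT)
sqrt(LT) = sqrt(14) = 3.7417
SS = 1.28 * 35.5 * 3.7417
SS = 170.0 units

170.0 units


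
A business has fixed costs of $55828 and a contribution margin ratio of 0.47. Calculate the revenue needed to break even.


Formula: BER = Fixed Costs / Contribution Margin Ratio
BER = $55828 / 0.47
BER = $118782.98 (to the nearest cent)

$118782.98


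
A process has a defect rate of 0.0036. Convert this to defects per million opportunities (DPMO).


DPMO = defect_rate * 1000000 = 0.0036 * 1000000

3600


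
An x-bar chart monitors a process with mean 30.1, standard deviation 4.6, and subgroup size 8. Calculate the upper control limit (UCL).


UCL = 30.1 + 3 * 4.6 / sqrt(8)

34.98


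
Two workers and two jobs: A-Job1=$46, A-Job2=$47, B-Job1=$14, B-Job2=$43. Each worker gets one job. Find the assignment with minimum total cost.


Option 1: A->1 + B->2 = $46 + $43 = $89
Option 2: A->2 + B->1 = $47 + $14 = $61
Min cost = min($89, $61) = $61

$61


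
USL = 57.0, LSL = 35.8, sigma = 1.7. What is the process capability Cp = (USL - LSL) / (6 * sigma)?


Cp = (57.0 - 35.8) / (6 * 1.7)

2.08
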